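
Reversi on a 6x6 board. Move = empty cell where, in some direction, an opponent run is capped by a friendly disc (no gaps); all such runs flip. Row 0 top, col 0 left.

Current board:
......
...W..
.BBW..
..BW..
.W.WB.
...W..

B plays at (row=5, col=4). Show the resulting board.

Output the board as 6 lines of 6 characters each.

Place B at (5,4); scan 8 dirs for brackets.
Dir NW: opp run (4,3) capped by B -> flip
Dir N: first cell 'B' (not opp) -> no flip
Dir NE: first cell '.' (not opp) -> no flip
Dir W: opp run (5,3), next='.' -> no flip
Dir E: first cell '.' (not opp) -> no flip
Dir SW: edge -> no flip
Dir S: edge -> no flip
Dir SE: edge -> no flip
All flips: (4,3)

Answer: ......
...W..
.BBW..
..BW..
.W.BB.
...WB.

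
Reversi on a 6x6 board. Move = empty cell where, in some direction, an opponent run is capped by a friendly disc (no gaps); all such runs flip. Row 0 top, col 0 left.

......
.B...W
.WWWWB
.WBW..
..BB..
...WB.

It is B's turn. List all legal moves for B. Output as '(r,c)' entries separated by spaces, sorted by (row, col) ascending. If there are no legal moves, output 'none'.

Answer: (0,5) (1,0) (1,2) (1,3) (1,4) (2,0) (3,0) (3,4) (4,1) (4,4) (5,2)

Derivation:
(0,4): no bracket -> illegal
(0,5): flips 1 -> legal
(1,0): flips 1 -> legal
(1,2): flips 1 -> legal
(1,3): flips 2 -> legal
(1,4): flips 1 -> legal
(2,0): flips 5 -> legal
(3,0): flips 1 -> legal
(3,4): flips 1 -> legal
(3,5): no bracket -> illegal
(4,0): no bracket -> illegal
(4,1): flips 2 -> legal
(4,4): flips 2 -> legal
(5,2): flips 1 -> legal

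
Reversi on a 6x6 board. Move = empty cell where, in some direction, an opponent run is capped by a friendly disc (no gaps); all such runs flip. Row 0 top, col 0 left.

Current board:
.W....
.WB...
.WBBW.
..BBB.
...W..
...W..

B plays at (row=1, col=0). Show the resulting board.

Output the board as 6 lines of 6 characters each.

Answer: .W....
BBB...
.BBBW.
..BBB.
...W..
...W..

Derivation:
Place B at (1,0); scan 8 dirs for brackets.
Dir NW: edge -> no flip
Dir N: first cell '.' (not opp) -> no flip
Dir NE: opp run (0,1), next=edge -> no flip
Dir W: edge -> no flip
Dir E: opp run (1,1) capped by B -> flip
Dir SW: edge -> no flip
Dir S: first cell '.' (not opp) -> no flip
Dir SE: opp run (2,1) capped by B -> flip
All flips: (1,1) (2,1)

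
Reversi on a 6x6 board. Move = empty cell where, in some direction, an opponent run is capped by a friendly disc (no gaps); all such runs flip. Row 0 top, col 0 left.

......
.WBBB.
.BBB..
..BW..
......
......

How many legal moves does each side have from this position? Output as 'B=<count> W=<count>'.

Answer: B=6 W=3

Derivation:
-- B to move --
(0,0): flips 1 -> legal
(0,1): flips 1 -> legal
(0,2): no bracket -> illegal
(1,0): flips 1 -> legal
(2,0): no bracket -> illegal
(2,4): no bracket -> illegal
(3,4): flips 1 -> legal
(4,2): no bracket -> illegal
(4,3): flips 1 -> legal
(4,4): flips 1 -> legal
B mobility = 6
-- W to move --
(0,1): no bracket -> illegal
(0,2): no bracket -> illegal
(0,3): flips 2 -> legal
(0,4): no bracket -> illegal
(0,5): no bracket -> illegal
(1,0): no bracket -> illegal
(1,5): flips 3 -> legal
(2,0): no bracket -> illegal
(2,4): no bracket -> illegal
(2,5): no bracket -> illegal
(3,0): no bracket -> illegal
(3,1): flips 2 -> legal
(3,4): no bracket -> illegal
(4,1): no bracket -> illegal
(4,2): no bracket -> illegal
(4,3): no bracket -> illegal
W mobility = 3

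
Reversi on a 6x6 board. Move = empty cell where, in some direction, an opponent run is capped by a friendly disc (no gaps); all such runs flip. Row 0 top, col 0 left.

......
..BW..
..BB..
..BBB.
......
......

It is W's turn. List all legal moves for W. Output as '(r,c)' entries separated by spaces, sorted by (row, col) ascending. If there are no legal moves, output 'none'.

(0,1): no bracket -> illegal
(0,2): no bracket -> illegal
(0,3): no bracket -> illegal
(1,1): flips 1 -> legal
(1,4): no bracket -> illegal
(2,1): no bracket -> illegal
(2,4): no bracket -> illegal
(2,5): no bracket -> illegal
(3,1): flips 1 -> legal
(3,5): no bracket -> illegal
(4,1): no bracket -> illegal
(4,2): no bracket -> illegal
(4,3): flips 2 -> legal
(4,4): no bracket -> illegal
(4,5): no bracket -> illegal

Answer: (1,1) (3,1) (4,3)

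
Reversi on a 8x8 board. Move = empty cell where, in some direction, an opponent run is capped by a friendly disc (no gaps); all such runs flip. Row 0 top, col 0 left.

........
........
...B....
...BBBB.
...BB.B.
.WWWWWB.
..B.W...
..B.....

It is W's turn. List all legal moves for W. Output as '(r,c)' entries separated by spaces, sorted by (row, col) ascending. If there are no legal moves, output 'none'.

(1,2): no bracket -> illegal
(1,3): flips 3 -> legal
(1,4): no bracket -> illegal
(2,2): flips 2 -> legal
(2,4): flips 2 -> legal
(2,5): flips 2 -> legal
(2,6): flips 2 -> legal
(2,7): no bracket -> illegal
(3,2): flips 1 -> legal
(3,7): flips 1 -> legal
(4,2): no bracket -> illegal
(4,5): no bracket -> illegal
(4,7): no bracket -> illegal
(5,7): flips 1 -> legal
(6,1): no bracket -> illegal
(6,3): no bracket -> illegal
(6,5): no bracket -> illegal
(6,6): no bracket -> illegal
(6,7): no bracket -> illegal
(7,1): flips 1 -> legal
(7,3): flips 1 -> legal

Answer: (1,3) (2,2) (2,4) (2,5) (2,6) (3,2) (3,7) (5,7) (7,1) (7,3)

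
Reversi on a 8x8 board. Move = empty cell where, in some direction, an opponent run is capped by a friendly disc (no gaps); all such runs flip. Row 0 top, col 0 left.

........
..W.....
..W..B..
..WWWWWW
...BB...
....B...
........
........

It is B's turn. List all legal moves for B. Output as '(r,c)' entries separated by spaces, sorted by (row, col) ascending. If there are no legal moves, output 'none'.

(0,1): no bracket -> illegal
(0,2): no bracket -> illegal
(0,3): no bracket -> illegal
(1,1): flips 2 -> legal
(1,3): no bracket -> illegal
(2,1): flips 1 -> legal
(2,3): flips 1 -> legal
(2,4): flips 1 -> legal
(2,6): flips 1 -> legal
(2,7): no bracket -> illegal
(3,1): no bracket -> illegal
(4,1): no bracket -> illegal
(4,2): no bracket -> illegal
(4,5): flips 1 -> legal
(4,6): no bracket -> illegal
(4,7): flips 1 -> legal

Answer: (1,1) (2,1) (2,3) (2,4) (2,6) (4,5) (4,7)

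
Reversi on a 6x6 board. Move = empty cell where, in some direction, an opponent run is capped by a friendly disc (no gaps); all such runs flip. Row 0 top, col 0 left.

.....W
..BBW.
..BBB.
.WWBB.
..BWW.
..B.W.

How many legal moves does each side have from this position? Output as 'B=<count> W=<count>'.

-- B to move --
(0,3): no bracket -> illegal
(0,4): flips 1 -> legal
(1,5): flips 1 -> legal
(2,0): flips 1 -> legal
(2,1): no bracket -> illegal
(2,5): no bracket -> illegal
(3,0): flips 2 -> legal
(3,5): no bracket -> illegal
(4,0): flips 1 -> legal
(4,1): flips 1 -> legal
(4,5): flips 2 -> legal
(5,3): flips 1 -> legal
(5,5): flips 1 -> legal
B mobility = 9
-- W to move --
(0,1): no bracket -> illegal
(0,2): flips 2 -> legal
(0,3): flips 3 -> legal
(0,4): flips 2 -> legal
(1,1): flips 4 -> legal
(1,5): no bracket -> illegal
(2,1): no bracket -> illegal
(2,5): flips 1 -> legal
(3,5): flips 2 -> legal
(4,1): flips 1 -> legal
(4,5): no bracket -> illegal
(5,1): no bracket -> illegal
(5,3): flips 1 -> legal
W mobility = 8

Answer: B=9 W=8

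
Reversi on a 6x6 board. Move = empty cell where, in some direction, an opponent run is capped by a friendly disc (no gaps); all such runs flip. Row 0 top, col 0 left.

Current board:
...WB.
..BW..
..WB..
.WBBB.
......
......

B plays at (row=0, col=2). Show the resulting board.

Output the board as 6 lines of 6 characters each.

Place B at (0,2); scan 8 dirs for brackets.
Dir NW: edge -> no flip
Dir N: edge -> no flip
Dir NE: edge -> no flip
Dir W: first cell '.' (not opp) -> no flip
Dir E: opp run (0,3) capped by B -> flip
Dir SW: first cell '.' (not opp) -> no flip
Dir S: first cell 'B' (not opp) -> no flip
Dir SE: opp run (1,3), next='.' -> no flip
All flips: (0,3)

Answer: ..BBB.
..BW..
..WB..
.WBBB.
......
......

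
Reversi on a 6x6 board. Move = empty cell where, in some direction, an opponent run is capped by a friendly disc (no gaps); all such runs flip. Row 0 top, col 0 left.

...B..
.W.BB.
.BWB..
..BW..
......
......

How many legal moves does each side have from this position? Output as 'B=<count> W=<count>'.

-- B to move --
(0,0): no bracket -> illegal
(0,1): flips 1 -> legal
(0,2): no bracket -> illegal
(1,0): no bracket -> illegal
(1,2): flips 1 -> legal
(2,0): no bracket -> illegal
(2,4): no bracket -> illegal
(3,1): flips 1 -> legal
(3,4): flips 1 -> legal
(4,2): no bracket -> illegal
(4,3): flips 1 -> legal
(4,4): no bracket -> illegal
B mobility = 5
-- W to move --
(0,2): no bracket -> illegal
(0,4): flips 1 -> legal
(0,5): no bracket -> illegal
(1,0): no bracket -> illegal
(1,2): no bracket -> illegal
(1,5): no bracket -> illegal
(2,0): flips 1 -> legal
(2,4): flips 1 -> legal
(2,5): no bracket -> illegal
(3,0): no bracket -> illegal
(3,1): flips 2 -> legal
(3,4): no bracket -> illegal
(4,1): no bracket -> illegal
(4,2): flips 1 -> legal
(4,3): no bracket -> illegal
W mobility = 5

Answer: B=5 W=5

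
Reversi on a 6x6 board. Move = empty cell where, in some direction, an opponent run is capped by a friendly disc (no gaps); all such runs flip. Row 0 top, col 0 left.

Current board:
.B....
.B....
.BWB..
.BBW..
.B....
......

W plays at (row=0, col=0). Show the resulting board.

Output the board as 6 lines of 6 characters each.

Place W at (0,0); scan 8 dirs for brackets.
Dir NW: edge -> no flip
Dir N: edge -> no flip
Dir NE: edge -> no flip
Dir W: edge -> no flip
Dir E: opp run (0,1), next='.' -> no flip
Dir SW: edge -> no flip
Dir S: first cell '.' (not opp) -> no flip
Dir SE: opp run (1,1) capped by W -> flip
All flips: (1,1)

Answer: WB....
.W....
.BWB..
.BBW..
.B....
......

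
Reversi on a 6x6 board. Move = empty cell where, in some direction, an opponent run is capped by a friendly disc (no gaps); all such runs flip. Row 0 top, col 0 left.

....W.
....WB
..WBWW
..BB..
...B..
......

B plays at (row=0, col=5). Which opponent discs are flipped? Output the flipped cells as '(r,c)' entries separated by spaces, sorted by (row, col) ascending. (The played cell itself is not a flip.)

Dir NW: edge -> no flip
Dir N: edge -> no flip
Dir NE: edge -> no flip
Dir W: opp run (0,4), next='.' -> no flip
Dir E: edge -> no flip
Dir SW: opp run (1,4) capped by B -> flip
Dir S: first cell 'B' (not opp) -> no flip
Dir SE: edge -> no flip

Answer: (1,4)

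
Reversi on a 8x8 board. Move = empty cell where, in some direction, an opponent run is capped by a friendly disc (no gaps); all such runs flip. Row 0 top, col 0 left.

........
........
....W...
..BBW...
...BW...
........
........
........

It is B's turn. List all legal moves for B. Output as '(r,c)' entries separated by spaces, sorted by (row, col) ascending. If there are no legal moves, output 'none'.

Answer: (1,5) (2,5) (3,5) (4,5) (5,5)

Derivation:
(1,3): no bracket -> illegal
(1,4): no bracket -> illegal
(1,5): flips 1 -> legal
(2,3): no bracket -> illegal
(2,5): flips 1 -> legal
(3,5): flips 1 -> legal
(4,5): flips 1 -> legal
(5,3): no bracket -> illegal
(5,4): no bracket -> illegal
(5,5): flips 1 -> legal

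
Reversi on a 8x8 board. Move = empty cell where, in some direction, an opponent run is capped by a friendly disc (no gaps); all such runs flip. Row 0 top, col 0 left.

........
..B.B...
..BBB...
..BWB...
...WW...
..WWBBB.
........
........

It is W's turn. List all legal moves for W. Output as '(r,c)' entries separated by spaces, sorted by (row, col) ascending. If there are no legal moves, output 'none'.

Answer: (0,4) (1,1) (1,3) (1,5) (2,1) (2,5) (3,1) (3,5) (5,7) (6,4) (6,5) (6,6)

Derivation:
(0,1): no bracket -> illegal
(0,2): no bracket -> illegal
(0,3): no bracket -> illegal
(0,4): flips 3 -> legal
(0,5): no bracket -> illegal
(1,1): flips 1 -> legal
(1,3): flips 1 -> legal
(1,5): flips 1 -> legal
(2,1): flips 1 -> legal
(2,5): flips 1 -> legal
(3,1): flips 1 -> legal
(3,5): flips 1 -> legal
(4,1): no bracket -> illegal
(4,2): no bracket -> illegal
(4,5): no bracket -> illegal
(4,6): no bracket -> illegal
(4,7): no bracket -> illegal
(5,7): flips 3 -> legal
(6,3): no bracket -> illegal
(6,4): flips 1 -> legal
(6,5): flips 1 -> legal
(6,6): flips 1 -> legal
(6,7): no bracket -> illegal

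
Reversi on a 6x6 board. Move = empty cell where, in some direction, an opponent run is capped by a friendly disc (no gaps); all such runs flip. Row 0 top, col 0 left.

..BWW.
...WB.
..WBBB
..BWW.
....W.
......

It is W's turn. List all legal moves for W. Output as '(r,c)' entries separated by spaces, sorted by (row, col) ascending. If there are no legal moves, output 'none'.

(0,1): flips 1 -> legal
(0,5): no bracket -> illegal
(1,1): no bracket -> illegal
(1,2): flips 1 -> legal
(1,5): flips 2 -> legal
(2,1): no bracket -> illegal
(3,1): flips 1 -> legal
(3,5): flips 1 -> legal
(4,1): no bracket -> illegal
(4,2): flips 1 -> legal
(4,3): no bracket -> illegal

Answer: (0,1) (1,2) (1,5) (3,1) (3,5) (4,2)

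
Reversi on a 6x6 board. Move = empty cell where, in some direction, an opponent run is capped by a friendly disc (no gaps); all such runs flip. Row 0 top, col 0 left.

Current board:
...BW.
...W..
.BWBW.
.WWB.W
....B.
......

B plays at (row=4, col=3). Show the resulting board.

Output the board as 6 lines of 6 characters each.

Answer: ...BW.
...W..
.BWBW.
.WBB.W
...BB.
......

Derivation:
Place B at (4,3); scan 8 dirs for brackets.
Dir NW: opp run (3,2) capped by B -> flip
Dir N: first cell 'B' (not opp) -> no flip
Dir NE: first cell '.' (not opp) -> no flip
Dir W: first cell '.' (not opp) -> no flip
Dir E: first cell 'B' (not opp) -> no flip
Dir SW: first cell '.' (not opp) -> no flip
Dir S: first cell '.' (not opp) -> no flip
Dir SE: first cell '.' (not opp) -> no flip
All flips: (3,2)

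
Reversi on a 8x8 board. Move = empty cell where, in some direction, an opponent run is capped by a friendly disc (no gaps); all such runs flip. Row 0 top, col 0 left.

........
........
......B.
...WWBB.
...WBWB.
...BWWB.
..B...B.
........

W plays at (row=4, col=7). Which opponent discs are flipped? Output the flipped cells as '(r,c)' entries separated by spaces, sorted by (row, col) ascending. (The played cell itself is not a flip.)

Dir NW: opp run (3,6), next='.' -> no flip
Dir N: first cell '.' (not opp) -> no flip
Dir NE: edge -> no flip
Dir W: opp run (4,6) capped by W -> flip
Dir E: edge -> no flip
Dir SW: opp run (5,6), next='.' -> no flip
Dir S: first cell '.' (not opp) -> no flip
Dir SE: edge -> no flip

Answer: (4,6)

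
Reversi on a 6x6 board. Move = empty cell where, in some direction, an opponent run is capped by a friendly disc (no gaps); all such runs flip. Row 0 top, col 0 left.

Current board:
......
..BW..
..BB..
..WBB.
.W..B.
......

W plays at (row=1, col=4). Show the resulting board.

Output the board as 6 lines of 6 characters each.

Answer: ......
..BWW.
..BW..
..WBB.
.W..B.
......

Derivation:
Place W at (1,4); scan 8 dirs for brackets.
Dir NW: first cell '.' (not opp) -> no flip
Dir N: first cell '.' (not opp) -> no flip
Dir NE: first cell '.' (not opp) -> no flip
Dir W: first cell 'W' (not opp) -> no flip
Dir E: first cell '.' (not opp) -> no flip
Dir SW: opp run (2,3) capped by W -> flip
Dir S: first cell '.' (not opp) -> no flip
Dir SE: first cell '.' (not opp) -> no flip
All flips: (2,3)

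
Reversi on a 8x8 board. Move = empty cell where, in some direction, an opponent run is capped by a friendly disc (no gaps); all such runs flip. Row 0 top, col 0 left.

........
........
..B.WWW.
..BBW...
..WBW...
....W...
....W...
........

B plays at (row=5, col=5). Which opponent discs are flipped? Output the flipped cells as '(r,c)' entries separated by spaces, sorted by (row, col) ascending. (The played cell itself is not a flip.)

Dir NW: opp run (4,4) capped by B -> flip
Dir N: first cell '.' (not opp) -> no flip
Dir NE: first cell '.' (not opp) -> no flip
Dir W: opp run (5,4), next='.' -> no flip
Dir E: first cell '.' (not opp) -> no flip
Dir SW: opp run (6,4), next='.' -> no flip
Dir S: first cell '.' (not opp) -> no flip
Dir SE: first cell '.' (not opp) -> no flip

Answer: (4,4)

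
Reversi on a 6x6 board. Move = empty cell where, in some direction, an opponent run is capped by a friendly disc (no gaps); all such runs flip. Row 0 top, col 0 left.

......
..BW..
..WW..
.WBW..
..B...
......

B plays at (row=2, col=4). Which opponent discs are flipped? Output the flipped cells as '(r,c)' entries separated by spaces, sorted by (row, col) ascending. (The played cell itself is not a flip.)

Answer: (3,3)

Derivation:
Dir NW: opp run (1,3), next='.' -> no flip
Dir N: first cell '.' (not opp) -> no flip
Dir NE: first cell '.' (not opp) -> no flip
Dir W: opp run (2,3) (2,2), next='.' -> no flip
Dir E: first cell '.' (not opp) -> no flip
Dir SW: opp run (3,3) capped by B -> flip
Dir S: first cell '.' (not opp) -> no flip
Dir SE: first cell '.' (not opp) -> no flip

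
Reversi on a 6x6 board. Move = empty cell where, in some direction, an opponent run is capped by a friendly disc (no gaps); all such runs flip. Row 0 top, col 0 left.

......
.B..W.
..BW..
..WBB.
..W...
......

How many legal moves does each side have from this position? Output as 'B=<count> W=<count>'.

-- B to move --
(0,3): no bracket -> illegal
(0,4): no bracket -> illegal
(0,5): no bracket -> illegal
(1,2): flips 1 -> legal
(1,3): flips 1 -> legal
(1,5): no bracket -> illegal
(2,1): no bracket -> illegal
(2,4): flips 1 -> legal
(2,5): no bracket -> illegal
(3,1): flips 1 -> legal
(4,1): no bracket -> illegal
(4,3): no bracket -> illegal
(5,1): flips 1 -> legal
(5,2): flips 2 -> legal
(5,3): no bracket -> illegal
B mobility = 6
-- W to move --
(0,0): no bracket -> illegal
(0,1): no bracket -> illegal
(0,2): no bracket -> illegal
(1,0): no bracket -> illegal
(1,2): flips 1 -> legal
(1,3): no bracket -> illegal
(2,0): no bracket -> illegal
(2,1): flips 1 -> legal
(2,4): flips 1 -> legal
(2,5): no bracket -> illegal
(3,1): no bracket -> illegal
(3,5): flips 2 -> legal
(4,3): flips 1 -> legal
(4,4): no bracket -> illegal
(4,5): flips 1 -> legal
W mobility = 6

Answer: B=6 W=6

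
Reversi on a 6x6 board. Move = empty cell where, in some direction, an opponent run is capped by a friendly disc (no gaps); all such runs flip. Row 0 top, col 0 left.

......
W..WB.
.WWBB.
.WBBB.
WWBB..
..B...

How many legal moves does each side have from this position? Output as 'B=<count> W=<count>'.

-- B to move --
(0,0): no bracket -> illegal
(0,1): no bracket -> illegal
(0,2): flips 1 -> legal
(0,3): flips 1 -> legal
(0,4): no bracket -> illegal
(1,1): flips 1 -> legal
(1,2): flips 2 -> legal
(2,0): flips 3 -> legal
(3,0): flips 2 -> legal
(5,0): flips 1 -> legal
(5,1): no bracket -> illegal
B mobility = 7
-- W to move --
(0,3): no bracket -> illegal
(0,4): no bracket -> illegal
(0,5): flips 3 -> legal
(1,2): no bracket -> illegal
(1,5): flips 1 -> legal
(2,5): flips 2 -> legal
(3,5): flips 4 -> legal
(4,4): flips 3 -> legal
(4,5): no bracket -> illegal
(5,1): no bracket -> illegal
(5,3): flips 4 -> legal
(5,4): flips 2 -> legal
W mobility = 7

Answer: B=7 W=7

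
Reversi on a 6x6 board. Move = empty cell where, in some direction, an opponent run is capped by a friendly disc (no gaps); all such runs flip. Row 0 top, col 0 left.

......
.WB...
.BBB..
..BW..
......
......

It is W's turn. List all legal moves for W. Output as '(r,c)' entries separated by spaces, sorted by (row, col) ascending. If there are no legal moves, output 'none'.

(0,1): no bracket -> illegal
(0,2): no bracket -> illegal
(0,3): no bracket -> illegal
(1,0): no bracket -> illegal
(1,3): flips 2 -> legal
(1,4): no bracket -> illegal
(2,0): no bracket -> illegal
(2,4): no bracket -> illegal
(3,0): no bracket -> illegal
(3,1): flips 2 -> legal
(3,4): no bracket -> illegal
(4,1): no bracket -> illegal
(4,2): no bracket -> illegal
(4,3): no bracket -> illegal

Answer: (1,3) (3,1)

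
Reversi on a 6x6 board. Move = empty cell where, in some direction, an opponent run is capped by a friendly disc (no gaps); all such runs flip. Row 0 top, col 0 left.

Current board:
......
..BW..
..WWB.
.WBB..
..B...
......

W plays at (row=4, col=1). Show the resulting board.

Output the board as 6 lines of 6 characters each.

Answer: ......
..BW..
..WWB.
.WWB..
.WB...
......

Derivation:
Place W at (4,1); scan 8 dirs for brackets.
Dir NW: first cell '.' (not opp) -> no flip
Dir N: first cell 'W' (not opp) -> no flip
Dir NE: opp run (3,2) capped by W -> flip
Dir W: first cell '.' (not opp) -> no flip
Dir E: opp run (4,2), next='.' -> no flip
Dir SW: first cell '.' (not opp) -> no flip
Dir S: first cell '.' (not opp) -> no flip
Dir SE: first cell '.' (not opp) -> no flip
All flips: (3,2)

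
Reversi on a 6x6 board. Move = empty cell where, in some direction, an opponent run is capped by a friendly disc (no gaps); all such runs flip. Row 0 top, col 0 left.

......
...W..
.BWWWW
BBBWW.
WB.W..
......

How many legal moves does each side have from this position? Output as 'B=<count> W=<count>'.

Answer: B=6 W=4

Derivation:
-- B to move --
(0,2): no bracket -> illegal
(0,3): no bracket -> illegal
(0,4): flips 2 -> legal
(1,1): no bracket -> illegal
(1,2): flips 1 -> legal
(1,4): flips 1 -> legal
(1,5): no bracket -> illegal
(3,5): flips 2 -> legal
(4,2): no bracket -> illegal
(4,4): no bracket -> illegal
(4,5): no bracket -> illegal
(5,0): flips 1 -> legal
(5,1): no bracket -> illegal
(5,2): no bracket -> illegal
(5,3): no bracket -> illegal
(5,4): flips 1 -> legal
B mobility = 6
-- W to move --
(1,0): flips 2 -> legal
(1,1): no bracket -> illegal
(1,2): no bracket -> illegal
(2,0): flips 2 -> legal
(4,2): flips 2 -> legal
(5,0): flips 2 -> legal
(5,1): no bracket -> illegal
(5,2): no bracket -> illegal
W mobility = 4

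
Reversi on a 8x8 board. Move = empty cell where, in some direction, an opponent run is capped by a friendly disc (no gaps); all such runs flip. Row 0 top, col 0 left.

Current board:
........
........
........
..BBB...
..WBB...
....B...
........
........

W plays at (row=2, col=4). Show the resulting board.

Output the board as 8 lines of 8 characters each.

Place W at (2,4); scan 8 dirs for brackets.
Dir NW: first cell '.' (not opp) -> no flip
Dir N: first cell '.' (not opp) -> no flip
Dir NE: first cell '.' (not opp) -> no flip
Dir W: first cell '.' (not opp) -> no flip
Dir E: first cell '.' (not opp) -> no flip
Dir SW: opp run (3,3) capped by W -> flip
Dir S: opp run (3,4) (4,4) (5,4), next='.' -> no flip
Dir SE: first cell '.' (not opp) -> no flip
All flips: (3,3)

Answer: ........
........
....W...
..BWB...
..WBB...
....B...
........
........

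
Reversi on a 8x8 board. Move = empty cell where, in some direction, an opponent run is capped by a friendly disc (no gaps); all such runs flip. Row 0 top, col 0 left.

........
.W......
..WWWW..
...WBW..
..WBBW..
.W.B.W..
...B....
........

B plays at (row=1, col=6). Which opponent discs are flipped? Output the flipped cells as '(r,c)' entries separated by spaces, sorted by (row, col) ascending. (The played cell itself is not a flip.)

Answer: (2,5)

Derivation:
Dir NW: first cell '.' (not opp) -> no flip
Dir N: first cell '.' (not opp) -> no flip
Dir NE: first cell '.' (not opp) -> no flip
Dir W: first cell '.' (not opp) -> no flip
Dir E: first cell '.' (not opp) -> no flip
Dir SW: opp run (2,5) capped by B -> flip
Dir S: first cell '.' (not opp) -> no flip
Dir SE: first cell '.' (not opp) -> no flip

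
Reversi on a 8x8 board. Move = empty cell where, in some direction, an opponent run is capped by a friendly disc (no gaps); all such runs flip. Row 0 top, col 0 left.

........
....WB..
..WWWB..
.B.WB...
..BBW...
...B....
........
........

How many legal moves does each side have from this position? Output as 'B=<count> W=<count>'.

-- B to move --
(0,3): flips 1 -> legal
(0,4): flips 2 -> legal
(0,5): no bracket -> illegal
(1,1): no bracket -> illegal
(1,2): flips 1 -> legal
(1,3): flips 4 -> legal
(2,1): flips 3 -> legal
(3,2): flips 1 -> legal
(3,5): flips 1 -> legal
(4,5): flips 1 -> legal
(5,4): flips 1 -> legal
(5,5): no bracket -> illegal
B mobility = 9
-- W to move --
(0,4): no bracket -> illegal
(0,5): no bracket -> illegal
(0,6): flips 1 -> legal
(1,6): flips 1 -> legal
(2,0): no bracket -> illegal
(2,1): no bracket -> illegal
(2,6): flips 1 -> legal
(3,0): no bracket -> illegal
(3,2): no bracket -> illegal
(3,5): flips 1 -> legal
(3,6): flips 1 -> legal
(4,0): flips 1 -> legal
(4,1): flips 2 -> legal
(4,5): flips 1 -> legal
(5,1): flips 1 -> legal
(5,2): no bracket -> illegal
(5,4): no bracket -> illegal
(6,2): flips 1 -> legal
(6,3): flips 2 -> legal
(6,4): no bracket -> illegal
W mobility = 11

Answer: B=9 W=11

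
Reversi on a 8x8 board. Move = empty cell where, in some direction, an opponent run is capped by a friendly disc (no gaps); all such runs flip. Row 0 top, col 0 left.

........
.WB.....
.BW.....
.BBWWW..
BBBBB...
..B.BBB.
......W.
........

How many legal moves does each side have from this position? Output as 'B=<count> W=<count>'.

Answer: B=11 W=10

Derivation:
-- B to move --
(0,0): flips 3 -> legal
(0,1): flips 1 -> legal
(0,2): no bracket -> illegal
(1,0): flips 1 -> legal
(1,3): flips 1 -> legal
(2,0): no bracket -> illegal
(2,3): flips 2 -> legal
(2,4): flips 2 -> legal
(2,5): flips 1 -> legal
(2,6): flips 1 -> legal
(3,6): flips 3 -> legal
(4,5): no bracket -> illegal
(4,6): no bracket -> illegal
(5,7): no bracket -> illegal
(6,5): no bracket -> illegal
(6,7): no bracket -> illegal
(7,5): no bracket -> illegal
(7,6): flips 1 -> legal
(7,7): flips 1 -> legal
B mobility = 11
-- W to move --
(0,1): no bracket -> illegal
(0,2): flips 1 -> legal
(0,3): no bracket -> illegal
(1,0): no bracket -> illegal
(1,3): flips 1 -> legal
(2,0): flips 1 -> legal
(2,3): no bracket -> illegal
(3,0): flips 2 -> legal
(4,5): no bracket -> illegal
(4,6): flips 1 -> legal
(4,7): no bracket -> illegal
(5,0): no bracket -> illegal
(5,1): flips 4 -> legal
(5,3): flips 2 -> legal
(5,7): no bracket -> illegal
(6,1): flips 2 -> legal
(6,2): flips 3 -> legal
(6,3): no bracket -> illegal
(6,4): flips 2 -> legal
(6,5): no bracket -> illegal
(6,7): no bracket -> illegal
W mobility = 10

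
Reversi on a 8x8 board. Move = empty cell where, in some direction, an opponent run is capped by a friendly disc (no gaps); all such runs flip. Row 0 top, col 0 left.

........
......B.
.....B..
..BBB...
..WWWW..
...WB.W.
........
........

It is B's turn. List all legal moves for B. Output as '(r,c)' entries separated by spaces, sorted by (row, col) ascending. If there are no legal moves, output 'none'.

(3,1): no bracket -> illegal
(3,5): no bracket -> illegal
(3,6): flips 1 -> legal
(4,1): no bracket -> illegal
(4,6): no bracket -> illegal
(4,7): no bracket -> illegal
(5,1): flips 1 -> legal
(5,2): flips 3 -> legal
(5,5): flips 1 -> legal
(5,7): no bracket -> illegal
(6,2): no bracket -> illegal
(6,3): flips 2 -> legal
(6,4): no bracket -> illegal
(6,5): no bracket -> illegal
(6,6): no bracket -> illegal
(6,7): flips 2 -> legal

Answer: (3,6) (5,1) (5,2) (5,5) (6,3) (6,7)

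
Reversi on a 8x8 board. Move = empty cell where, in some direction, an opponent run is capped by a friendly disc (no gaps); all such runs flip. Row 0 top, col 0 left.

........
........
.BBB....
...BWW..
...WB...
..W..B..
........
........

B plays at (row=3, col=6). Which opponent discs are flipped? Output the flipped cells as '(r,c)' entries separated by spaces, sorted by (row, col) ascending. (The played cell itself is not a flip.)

Answer: (3,4) (3,5)

Derivation:
Dir NW: first cell '.' (not opp) -> no flip
Dir N: first cell '.' (not opp) -> no flip
Dir NE: first cell '.' (not opp) -> no flip
Dir W: opp run (3,5) (3,4) capped by B -> flip
Dir E: first cell '.' (not opp) -> no flip
Dir SW: first cell '.' (not opp) -> no flip
Dir S: first cell '.' (not opp) -> no flip
Dir SE: first cell '.' (not opp) -> no flip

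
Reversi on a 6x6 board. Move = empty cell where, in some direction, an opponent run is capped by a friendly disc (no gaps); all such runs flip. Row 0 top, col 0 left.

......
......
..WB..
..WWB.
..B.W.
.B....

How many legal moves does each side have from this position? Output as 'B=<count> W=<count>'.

-- B to move --
(1,1): no bracket -> illegal
(1,2): flips 2 -> legal
(1,3): no bracket -> illegal
(2,1): flips 1 -> legal
(2,4): flips 1 -> legal
(3,1): flips 2 -> legal
(3,5): no bracket -> illegal
(4,1): flips 1 -> legal
(4,3): flips 1 -> legal
(4,5): no bracket -> illegal
(5,3): no bracket -> illegal
(5,4): flips 1 -> legal
(5,5): no bracket -> illegal
B mobility = 7
-- W to move --
(1,2): no bracket -> illegal
(1,3): flips 1 -> legal
(1,4): flips 1 -> legal
(2,4): flips 2 -> legal
(2,5): no bracket -> illegal
(3,1): no bracket -> illegal
(3,5): flips 1 -> legal
(4,0): no bracket -> illegal
(4,1): no bracket -> illegal
(4,3): no bracket -> illegal
(4,5): no bracket -> illegal
(5,0): no bracket -> illegal
(5,2): flips 1 -> legal
(5,3): no bracket -> illegal
W mobility = 5

Answer: B=7 W=5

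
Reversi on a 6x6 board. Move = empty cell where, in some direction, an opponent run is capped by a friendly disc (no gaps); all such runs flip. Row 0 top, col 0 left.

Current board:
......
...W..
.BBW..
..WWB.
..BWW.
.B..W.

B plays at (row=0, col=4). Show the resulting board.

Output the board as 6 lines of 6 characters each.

Place B at (0,4); scan 8 dirs for brackets.
Dir NW: edge -> no flip
Dir N: edge -> no flip
Dir NE: edge -> no flip
Dir W: first cell '.' (not opp) -> no flip
Dir E: first cell '.' (not opp) -> no flip
Dir SW: opp run (1,3) capped by B -> flip
Dir S: first cell '.' (not opp) -> no flip
Dir SE: first cell '.' (not opp) -> no flip
All flips: (1,3)

Answer: ....B.
...B..
.BBW..
..WWB.
..BWW.
.B..W.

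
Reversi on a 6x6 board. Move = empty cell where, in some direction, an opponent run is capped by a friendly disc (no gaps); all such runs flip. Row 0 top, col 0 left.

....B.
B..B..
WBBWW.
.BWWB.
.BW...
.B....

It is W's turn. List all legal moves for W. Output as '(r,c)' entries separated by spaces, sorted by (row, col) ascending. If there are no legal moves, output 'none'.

(0,0): flips 1 -> legal
(0,1): no bracket -> illegal
(0,2): flips 1 -> legal
(0,3): flips 1 -> legal
(0,5): no bracket -> illegal
(1,1): flips 1 -> legal
(1,2): flips 1 -> legal
(1,4): no bracket -> illegal
(1,5): no bracket -> illegal
(2,5): no bracket -> illegal
(3,0): flips 1 -> legal
(3,5): flips 1 -> legal
(4,0): flips 1 -> legal
(4,3): no bracket -> illegal
(4,4): flips 1 -> legal
(4,5): flips 1 -> legal
(5,0): flips 1 -> legal
(5,2): no bracket -> illegal

Answer: (0,0) (0,2) (0,3) (1,1) (1,2) (3,0) (3,5) (4,0) (4,4) (4,5) (5,0)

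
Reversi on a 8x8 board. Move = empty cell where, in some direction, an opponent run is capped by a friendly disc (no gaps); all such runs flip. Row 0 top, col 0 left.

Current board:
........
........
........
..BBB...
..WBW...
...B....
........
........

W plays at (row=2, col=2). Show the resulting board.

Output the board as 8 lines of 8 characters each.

Place W at (2,2); scan 8 dirs for brackets.
Dir NW: first cell '.' (not opp) -> no flip
Dir N: first cell '.' (not opp) -> no flip
Dir NE: first cell '.' (not opp) -> no flip
Dir W: first cell '.' (not opp) -> no flip
Dir E: first cell '.' (not opp) -> no flip
Dir SW: first cell '.' (not opp) -> no flip
Dir S: opp run (3,2) capped by W -> flip
Dir SE: opp run (3,3) capped by W -> flip
All flips: (3,2) (3,3)

Answer: ........
........
..W.....
..WWB...
..WBW...
...B....
........
........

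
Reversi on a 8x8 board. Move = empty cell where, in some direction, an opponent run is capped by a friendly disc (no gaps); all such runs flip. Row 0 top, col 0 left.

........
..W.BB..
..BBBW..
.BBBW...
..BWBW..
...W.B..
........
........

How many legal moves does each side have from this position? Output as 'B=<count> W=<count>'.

Answer: B=11 W=12

Derivation:
-- B to move --
(0,1): flips 1 -> legal
(0,2): flips 1 -> legal
(0,3): no bracket -> illegal
(1,1): no bracket -> illegal
(1,3): no bracket -> illegal
(1,6): no bracket -> illegal
(2,1): no bracket -> illegal
(2,6): flips 1 -> legal
(3,5): flips 3 -> legal
(3,6): flips 1 -> legal
(4,6): flips 1 -> legal
(5,2): no bracket -> illegal
(5,4): flips 1 -> legal
(5,6): flips 2 -> legal
(6,2): flips 1 -> legal
(6,3): flips 2 -> legal
(6,4): flips 1 -> legal
B mobility = 11
-- W to move --
(0,3): flips 1 -> legal
(0,4): flips 2 -> legal
(0,5): flips 1 -> legal
(0,6): no bracket -> illegal
(1,1): no bracket -> illegal
(1,3): flips 2 -> legal
(1,6): no bracket -> illegal
(2,0): flips 2 -> legal
(2,1): flips 4 -> legal
(2,6): no bracket -> illegal
(3,0): flips 3 -> legal
(3,5): flips 1 -> legal
(4,0): no bracket -> illegal
(4,1): flips 1 -> legal
(4,6): no bracket -> illegal
(5,1): no bracket -> illegal
(5,2): flips 3 -> legal
(5,4): flips 1 -> legal
(5,6): no bracket -> illegal
(6,4): no bracket -> illegal
(6,5): flips 1 -> legal
(6,6): no bracket -> illegal
W mobility = 12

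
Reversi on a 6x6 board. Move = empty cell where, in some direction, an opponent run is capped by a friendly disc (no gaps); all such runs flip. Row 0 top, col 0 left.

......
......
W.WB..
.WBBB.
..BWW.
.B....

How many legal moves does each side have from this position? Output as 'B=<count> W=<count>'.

-- B to move --
(1,0): no bracket -> illegal
(1,1): flips 1 -> legal
(1,2): flips 1 -> legal
(1,3): no bracket -> illegal
(2,1): flips 1 -> legal
(3,0): flips 1 -> legal
(3,5): no bracket -> illegal
(4,0): no bracket -> illegal
(4,1): no bracket -> illegal
(4,5): flips 2 -> legal
(5,2): flips 1 -> legal
(5,3): flips 1 -> legal
(5,4): flips 2 -> legal
(5,5): flips 1 -> legal
B mobility = 9
-- W to move --
(1,2): no bracket -> illegal
(1,3): flips 2 -> legal
(1,4): no bracket -> illegal
(2,1): flips 1 -> legal
(2,4): flips 2 -> legal
(2,5): flips 1 -> legal
(3,5): flips 3 -> legal
(4,0): no bracket -> illegal
(4,1): flips 1 -> legal
(4,5): no bracket -> illegal
(5,0): no bracket -> illegal
(5,2): flips 2 -> legal
(5,3): flips 1 -> legal
W mobility = 8

Answer: B=9 W=8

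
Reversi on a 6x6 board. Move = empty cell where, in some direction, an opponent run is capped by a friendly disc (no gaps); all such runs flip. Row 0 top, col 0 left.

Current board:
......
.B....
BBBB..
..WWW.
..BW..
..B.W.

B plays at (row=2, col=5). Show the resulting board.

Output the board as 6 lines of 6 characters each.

Answer: ......
.B....
BBBB.B
..WWB.
..BB..
..B.W.

Derivation:
Place B at (2,5); scan 8 dirs for brackets.
Dir NW: first cell '.' (not opp) -> no flip
Dir N: first cell '.' (not opp) -> no flip
Dir NE: edge -> no flip
Dir W: first cell '.' (not opp) -> no flip
Dir E: edge -> no flip
Dir SW: opp run (3,4) (4,3) capped by B -> flip
Dir S: first cell '.' (not opp) -> no flip
Dir SE: edge -> no flip
All flips: (3,4) (4,3)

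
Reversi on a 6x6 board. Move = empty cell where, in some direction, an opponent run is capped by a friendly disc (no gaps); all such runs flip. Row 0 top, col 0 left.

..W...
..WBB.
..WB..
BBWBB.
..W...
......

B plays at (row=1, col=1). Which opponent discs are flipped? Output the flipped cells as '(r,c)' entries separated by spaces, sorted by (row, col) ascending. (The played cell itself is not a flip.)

Dir NW: first cell '.' (not opp) -> no flip
Dir N: first cell '.' (not opp) -> no flip
Dir NE: opp run (0,2), next=edge -> no flip
Dir W: first cell '.' (not opp) -> no flip
Dir E: opp run (1,2) capped by B -> flip
Dir SW: first cell '.' (not opp) -> no flip
Dir S: first cell '.' (not opp) -> no flip
Dir SE: opp run (2,2) capped by B -> flip

Answer: (1,2) (2,2)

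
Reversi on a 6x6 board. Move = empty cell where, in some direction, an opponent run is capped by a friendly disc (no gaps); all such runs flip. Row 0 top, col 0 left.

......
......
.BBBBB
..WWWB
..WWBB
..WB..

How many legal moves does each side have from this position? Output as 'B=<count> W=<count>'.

Answer: B=4 W=8

Derivation:
-- B to move --
(3,1): flips 4 -> legal
(4,1): flips 3 -> legal
(5,1): flips 3 -> legal
(5,4): flips 2 -> legal
B mobility = 4
-- W to move --
(1,0): flips 1 -> legal
(1,1): flips 1 -> legal
(1,2): flips 2 -> legal
(1,3): flips 1 -> legal
(1,4): flips 2 -> legal
(1,5): flips 1 -> legal
(2,0): no bracket -> illegal
(3,0): no bracket -> illegal
(3,1): no bracket -> illegal
(5,4): flips 2 -> legal
(5,5): flips 1 -> legal
W mobility = 8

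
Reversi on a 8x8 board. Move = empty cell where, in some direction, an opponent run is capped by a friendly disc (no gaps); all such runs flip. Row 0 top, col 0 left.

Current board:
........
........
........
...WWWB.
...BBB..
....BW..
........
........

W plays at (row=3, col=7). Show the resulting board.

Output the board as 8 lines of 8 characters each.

Place W at (3,7); scan 8 dirs for brackets.
Dir NW: first cell '.' (not opp) -> no flip
Dir N: first cell '.' (not opp) -> no flip
Dir NE: edge -> no flip
Dir W: opp run (3,6) capped by W -> flip
Dir E: edge -> no flip
Dir SW: first cell '.' (not opp) -> no flip
Dir S: first cell '.' (not opp) -> no flip
Dir SE: edge -> no flip
All flips: (3,6)

Answer: ........
........
........
...WWWWW
...BBB..
....BW..
........
........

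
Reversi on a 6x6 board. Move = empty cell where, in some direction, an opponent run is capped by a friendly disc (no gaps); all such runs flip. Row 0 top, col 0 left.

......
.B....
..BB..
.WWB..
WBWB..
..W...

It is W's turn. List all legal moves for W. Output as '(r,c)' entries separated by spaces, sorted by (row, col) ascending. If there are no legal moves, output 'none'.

Answer: (1,2) (1,3) (1,4) (2,4) (3,0) (3,4) (4,4) (5,0) (5,1) (5,4)

Derivation:
(0,0): no bracket -> illegal
(0,1): no bracket -> illegal
(0,2): no bracket -> illegal
(1,0): no bracket -> illegal
(1,2): flips 1 -> legal
(1,3): flips 1 -> legal
(1,4): flips 1 -> legal
(2,0): no bracket -> illegal
(2,1): no bracket -> illegal
(2,4): flips 1 -> legal
(3,0): flips 1 -> legal
(3,4): flips 2 -> legal
(4,4): flips 1 -> legal
(5,0): flips 1 -> legal
(5,1): flips 1 -> legal
(5,3): no bracket -> illegal
(5,4): flips 1 -> legal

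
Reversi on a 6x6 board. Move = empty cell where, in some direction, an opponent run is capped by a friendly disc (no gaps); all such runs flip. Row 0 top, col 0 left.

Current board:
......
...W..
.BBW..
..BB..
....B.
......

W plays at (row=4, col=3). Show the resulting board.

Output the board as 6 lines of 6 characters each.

Place W at (4,3); scan 8 dirs for brackets.
Dir NW: opp run (3,2) (2,1), next='.' -> no flip
Dir N: opp run (3,3) capped by W -> flip
Dir NE: first cell '.' (not opp) -> no flip
Dir W: first cell '.' (not opp) -> no flip
Dir E: opp run (4,4), next='.' -> no flip
Dir SW: first cell '.' (not opp) -> no flip
Dir S: first cell '.' (not opp) -> no flip
Dir SE: first cell '.' (not opp) -> no flip
All flips: (3,3)

Answer: ......
...W..
.BBW..
..BW..
...WB.
......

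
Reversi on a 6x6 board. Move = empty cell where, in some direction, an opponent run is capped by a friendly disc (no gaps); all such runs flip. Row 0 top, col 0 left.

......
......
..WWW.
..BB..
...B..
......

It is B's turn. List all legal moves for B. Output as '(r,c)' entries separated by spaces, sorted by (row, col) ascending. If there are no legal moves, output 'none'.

Answer: (1,1) (1,2) (1,3) (1,4) (1,5)

Derivation:
(1,1): flips 1 -> legal
(1,2): flips 1 -> legal
(1,3): flips 1 -> legal
(1,4): flips 1 -> legal
(1,5): flips 1 -> legal
(2,1): no bracket -> illegal
(2,5): no bracket -> illegal
(3,1): no bracket -> illegal
(3,4): no bracket -> illegal
(3,5): no bracket -> illegal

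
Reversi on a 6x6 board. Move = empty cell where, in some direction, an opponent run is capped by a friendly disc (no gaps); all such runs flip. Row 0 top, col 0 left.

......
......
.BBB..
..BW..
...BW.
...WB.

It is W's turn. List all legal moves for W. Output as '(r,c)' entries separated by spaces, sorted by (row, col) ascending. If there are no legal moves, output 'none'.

Answer: (1,1) (1,3) (3,1) (4,2) (5,5)

Derivation:
(1,0): no bracket -> illegal
(1,1): flips 1 -> legal
(1,2): no bracket -> illegal
(1,3): flips 1 -> legal
(1,4): no bracket -> illegal
(2,0): no bracket -> illegal
(2,4): no bracket -> illegal
(3,0): no bracket -> illegal
(3,1): flips 1 -> legal
(3,4): no bracket -> illegal
(4,1): no bracket -> illegal
(4,2): flips 1 -> legal
(4,5): no bracket -> illegal
(5,2): no bracket -> illegal
(5,5): flips 1 -> legal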